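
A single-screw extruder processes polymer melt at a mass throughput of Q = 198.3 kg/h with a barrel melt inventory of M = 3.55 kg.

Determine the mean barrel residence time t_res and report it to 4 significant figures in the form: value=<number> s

value=64.45 s

Throughput in SI: Q_s = 198.3 kg/h ÷ 3600 s/h = 0.0550833 kg/s
t_res = M / Q_s = 3.55 ÷ 0.0550833 = 64.4478 s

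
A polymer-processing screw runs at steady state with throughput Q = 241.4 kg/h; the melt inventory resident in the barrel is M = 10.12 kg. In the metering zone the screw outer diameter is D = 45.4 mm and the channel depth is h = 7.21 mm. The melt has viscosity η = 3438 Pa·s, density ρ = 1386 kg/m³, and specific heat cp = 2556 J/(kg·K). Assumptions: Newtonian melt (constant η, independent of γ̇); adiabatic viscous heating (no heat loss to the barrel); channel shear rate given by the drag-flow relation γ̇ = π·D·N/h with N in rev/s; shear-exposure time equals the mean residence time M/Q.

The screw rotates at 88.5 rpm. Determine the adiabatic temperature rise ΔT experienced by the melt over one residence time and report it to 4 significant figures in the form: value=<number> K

Q_s = Q / 3600 = 241.4 / 3600 = 0.0670556 kg/s
Mean residence time: t_res = M/Q_s = 10.12 kg / 0.0670556 kg/s = 150.92 s
D = 45.4 mm = 0.0454 m;  h = 7.21 mm = 0.00721 m;  N = 88.5 rpm / 60 = 1.475 rev/s
γ̇ = π·D·N / h = π · 0.0454 · 1.475 / 0.00721 = 29.1785 s⁻¹
ΔT = η·γ̇²·t_res/(ρ·cp) = [3438 × 29.1785² × 150.92] / [1386 × 2556] = 124.696 K

value=124.7 K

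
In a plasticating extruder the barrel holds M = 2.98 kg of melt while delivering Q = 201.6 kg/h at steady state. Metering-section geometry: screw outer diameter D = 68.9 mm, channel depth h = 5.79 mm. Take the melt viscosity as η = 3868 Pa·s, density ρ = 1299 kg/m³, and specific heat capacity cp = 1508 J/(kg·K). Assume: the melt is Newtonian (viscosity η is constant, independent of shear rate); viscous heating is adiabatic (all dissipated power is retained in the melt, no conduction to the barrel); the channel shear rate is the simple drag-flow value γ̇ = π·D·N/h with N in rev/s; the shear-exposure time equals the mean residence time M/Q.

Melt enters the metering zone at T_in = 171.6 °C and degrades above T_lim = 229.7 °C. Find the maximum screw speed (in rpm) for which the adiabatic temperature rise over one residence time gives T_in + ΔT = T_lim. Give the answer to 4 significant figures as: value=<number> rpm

Throughput in SI: Q_s = 201.6 kg/h ÷ 3600 s/h = 0.056 kg/s
t_res = M / Q_s = 2.98 ÷ 0.056 = 53.2143 s
Geometry in SI: D = 68.9 mm → 0.0689 m, h = 5.79 mm → 0.00579 m
ΔT_a = T_lim − T_in = 229.7 °C − 171.6 °C = 58.1 K
γ̇_max² = ΔT_a·ρ·cp/(η·t_res) = 58.1·1299·1508/(3868·53.2143) = 552.932 s⁻²
Take the square root: γ̇_max = √(552.932) = 23.5145 s⁻¹
N_max = γ̇_max h / (πD) = 23.5145·0.00579/(π·0.0689) = 0.628992 rev/s → ×60 = 37.7395 rpm

value=37.74 rpm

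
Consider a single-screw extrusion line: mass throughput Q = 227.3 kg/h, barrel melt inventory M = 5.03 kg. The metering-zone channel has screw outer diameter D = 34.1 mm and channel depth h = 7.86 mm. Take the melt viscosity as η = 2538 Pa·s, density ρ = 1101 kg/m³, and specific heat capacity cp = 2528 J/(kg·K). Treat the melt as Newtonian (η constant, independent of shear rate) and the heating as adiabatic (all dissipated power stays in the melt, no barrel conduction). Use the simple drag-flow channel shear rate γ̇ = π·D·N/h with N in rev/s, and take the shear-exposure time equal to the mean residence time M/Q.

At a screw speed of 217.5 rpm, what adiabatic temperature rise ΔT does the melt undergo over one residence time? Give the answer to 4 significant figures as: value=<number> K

Q_s = Q / 3600 = 227.3 / 3600 = 0.0631389 kg/s
t_res = M / Q_s = 5.03 ÷ 0.0631389 = 79.6656 s
D = 34.1 mm = 0.0341 m;  h = 7.86 mm = 0.00786 m;  N = 217.5 rpm / 60 = 3.625 rev/s
γ̇ = π D N / h = (π)(0.0341)(3.625) / 0.00786 = 49.4071 s⁻¹
ΔT = η·γ̇²·t_res / (ρ·cp) = 2538 · (49.4071)² · 79.6656 / (1101 · 2528) = 177.328 K

value=177.3 K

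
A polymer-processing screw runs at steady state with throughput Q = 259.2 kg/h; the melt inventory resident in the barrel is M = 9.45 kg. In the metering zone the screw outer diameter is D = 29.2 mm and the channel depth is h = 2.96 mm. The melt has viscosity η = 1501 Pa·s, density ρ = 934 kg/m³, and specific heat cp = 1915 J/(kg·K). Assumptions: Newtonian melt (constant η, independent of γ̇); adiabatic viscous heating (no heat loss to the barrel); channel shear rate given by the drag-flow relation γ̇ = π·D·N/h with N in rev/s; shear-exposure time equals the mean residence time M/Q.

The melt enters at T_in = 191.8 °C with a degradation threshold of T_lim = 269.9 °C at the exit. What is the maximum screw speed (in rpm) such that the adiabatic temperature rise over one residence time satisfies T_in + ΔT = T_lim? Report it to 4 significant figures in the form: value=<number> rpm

Convert throughput: Q = 259.2 kg/h = 259.2/3600 = 0.072 kg/s
Mean residence time: t_res = M/Q_s = 9.45 kg / 0.072 kg/s = 131.25 s
Convert to metres: D = 0.0292 m, h = 0.00296 m
ΔT_a = T_lim − T_in = 269.9 − 191.8 = 78.1 K
γ̇_max² = ΔT_a·ρ·cp / (η·t_res) = [78.1 × 934 × 1915] / [1501 × 131.25] = 709.066 s⁻²
Take the square root: γ̇_max = √(709.066) = 26.6283 s⁻¹
Solve γ̇ = πDN/h for N: N_max = γ̇_max·h/(π·D) = 26.6283 × 0.00296 / (π × 0.0292) = 0.859216 rev/s = 51.553 rpm

value=51.55 rpm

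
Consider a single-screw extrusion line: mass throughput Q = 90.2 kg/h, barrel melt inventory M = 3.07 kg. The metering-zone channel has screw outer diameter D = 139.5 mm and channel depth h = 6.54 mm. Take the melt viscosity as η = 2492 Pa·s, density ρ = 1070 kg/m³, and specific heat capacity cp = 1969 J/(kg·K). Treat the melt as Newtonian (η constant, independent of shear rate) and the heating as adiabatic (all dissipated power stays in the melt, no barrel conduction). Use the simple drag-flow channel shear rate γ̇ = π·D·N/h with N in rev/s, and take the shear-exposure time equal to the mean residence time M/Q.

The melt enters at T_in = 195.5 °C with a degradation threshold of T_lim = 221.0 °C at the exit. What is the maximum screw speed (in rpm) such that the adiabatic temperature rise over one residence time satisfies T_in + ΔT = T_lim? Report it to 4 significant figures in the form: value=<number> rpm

Q_s = Q / 3600 = 90.2 / 3600 = 0.0250556 kg/s
t_res = M / Q_s = 3.07 / 0.0250556 = 122.528 s
Convert to metres: D = 0.1395 m, h = 0.00654 m
ΔT_a = T_lim − T_in = 221.0 − 195.5 = 25.5 K
Invert ΔT = ηγ̇²t_res/(ρcp) for γ̇: γ̇_max² = ΔT_a ρ cp / (η t_res) = 25.5·1070·1969 / (2492·122.528) = 175.949 s⁻²
γ̇_max = √175.949 = 13.2646 s⁻¹
Solve γ̇ = πDN/h for N: N_max = γ̇_max·h/(π·D) = 13.2646 × 0.00654 / (π × 0.1395) = 0.197946 rev/s = 11.8768 rpm

value=11.88 rpm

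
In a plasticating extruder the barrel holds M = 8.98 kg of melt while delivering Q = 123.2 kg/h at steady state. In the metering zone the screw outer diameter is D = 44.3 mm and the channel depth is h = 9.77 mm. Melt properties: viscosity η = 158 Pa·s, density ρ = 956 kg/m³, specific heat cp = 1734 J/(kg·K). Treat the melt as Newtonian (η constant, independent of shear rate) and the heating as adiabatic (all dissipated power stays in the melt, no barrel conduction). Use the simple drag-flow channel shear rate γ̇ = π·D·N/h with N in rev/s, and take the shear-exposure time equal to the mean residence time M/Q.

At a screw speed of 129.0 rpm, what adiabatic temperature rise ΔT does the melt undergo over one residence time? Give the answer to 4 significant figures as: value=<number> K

Q_s = Q / 3600 = 123.2 / 3600 = 0.0342222 kg/s
t_res = M / Q_s = 8.98 ÷ 0.0342222 = 262.403 s
Geometry in metres: D = 44.3 mm → 0.0443 m, h = 9.77 mm → 0.00977 m; screw speed N = 129.0 rpm = 2.15 rev/s
Shear rate: γ̇ = πDN/h = π·0.0443·2.15/0.00977 = 30.6265 s⁻¹
Adiabatic rise: ΔT = η γ̇² t_res / (ρ cp) = 158·(30.6265)²·262.403 / (956·1734) = 23.4592 K

value=23.46 K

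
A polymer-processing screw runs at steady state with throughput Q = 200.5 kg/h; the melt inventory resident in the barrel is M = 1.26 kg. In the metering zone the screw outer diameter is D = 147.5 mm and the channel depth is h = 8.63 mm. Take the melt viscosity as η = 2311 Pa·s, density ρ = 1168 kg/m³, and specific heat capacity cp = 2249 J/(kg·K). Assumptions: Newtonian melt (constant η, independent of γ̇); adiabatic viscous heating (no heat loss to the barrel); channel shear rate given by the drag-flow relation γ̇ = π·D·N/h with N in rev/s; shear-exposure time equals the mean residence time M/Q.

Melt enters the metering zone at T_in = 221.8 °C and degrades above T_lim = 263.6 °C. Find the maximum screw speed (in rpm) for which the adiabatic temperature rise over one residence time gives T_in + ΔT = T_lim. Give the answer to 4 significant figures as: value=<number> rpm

value=51.21 rpm

Throughput in SI: Q_s = 200.5 kg/h ÷ 3600 s/h = 0.0556944 kg/s
t_res = M / Q_s = 1.26 / 0.0556944 = 22.6234 s
Convert to metres: D = 0.1475 m, h = 0.00863 m
Allowable rise: ΔT_a = T_lim − T_in = 263.6 − 221.8 = 41.8 K
γ̇_max² = ΔT_a·ρ·cp/(η·t_res) = 41.8·1168·2249/(2311·22.6234) = 2100.15 s⁻²
γ̇_max = sqrt(2100.15) = 45.8274 s⁻¹
N_max = γ̇_max h / (πD) = 45.8274·0.00863/(π·0.1475) = 0.853481 rev/s → ×60 = 51.2089 rpm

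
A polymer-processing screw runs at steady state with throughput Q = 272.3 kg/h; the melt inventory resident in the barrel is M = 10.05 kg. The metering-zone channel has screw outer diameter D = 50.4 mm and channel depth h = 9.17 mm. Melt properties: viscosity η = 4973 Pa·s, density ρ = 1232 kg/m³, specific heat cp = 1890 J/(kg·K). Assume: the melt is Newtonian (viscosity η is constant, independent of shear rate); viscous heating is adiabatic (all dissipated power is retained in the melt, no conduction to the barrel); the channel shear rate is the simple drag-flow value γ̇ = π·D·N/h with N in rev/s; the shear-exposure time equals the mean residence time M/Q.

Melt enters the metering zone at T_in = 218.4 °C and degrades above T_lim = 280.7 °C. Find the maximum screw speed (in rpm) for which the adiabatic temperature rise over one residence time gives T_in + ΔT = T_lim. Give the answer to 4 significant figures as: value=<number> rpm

Convert throughput: Q = 272.3 kg/h = 272.3/3600 = 0.0756389 kg/s
t_res = M / Q_s = 10.05 / 0.0756389 = 132.868 s
D = 50.4 mm = 0.0504 m;  h = 9.17 mm = 0.00917 m
Allowable rise: ΔT_a = T_lim − T_in = 280.7 − 218.4 = 62.3 K
Invert ΔT = ηγ̇²t_res/(ρcp) for γ̇: γ̇_max² = ΔT_a ρ cp / (η t_res) = 62.3·1232·1890 / (4973·132.868) = 219.544 s⁻²
γ̇_max = sqrt(219.544) = 14.817 s⁻¹
Solve γ̇ = πDN/h for N: N_max = γ̇_max·h/(π·D) = 14.817 × 0.00917 / (π × 0.0504) = 0.858123 rev/s = 51.4874 rpm

value=51.49 rpm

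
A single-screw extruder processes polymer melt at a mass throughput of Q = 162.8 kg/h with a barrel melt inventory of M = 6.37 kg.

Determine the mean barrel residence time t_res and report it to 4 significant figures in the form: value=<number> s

value=140.9 s

Convert throughput: Q = 162.8 kg/h = 162.8/3600 = 0.0452222 kg/s
t_res = M / Q_s = 6.37 / 0.0452222 = 140.86 s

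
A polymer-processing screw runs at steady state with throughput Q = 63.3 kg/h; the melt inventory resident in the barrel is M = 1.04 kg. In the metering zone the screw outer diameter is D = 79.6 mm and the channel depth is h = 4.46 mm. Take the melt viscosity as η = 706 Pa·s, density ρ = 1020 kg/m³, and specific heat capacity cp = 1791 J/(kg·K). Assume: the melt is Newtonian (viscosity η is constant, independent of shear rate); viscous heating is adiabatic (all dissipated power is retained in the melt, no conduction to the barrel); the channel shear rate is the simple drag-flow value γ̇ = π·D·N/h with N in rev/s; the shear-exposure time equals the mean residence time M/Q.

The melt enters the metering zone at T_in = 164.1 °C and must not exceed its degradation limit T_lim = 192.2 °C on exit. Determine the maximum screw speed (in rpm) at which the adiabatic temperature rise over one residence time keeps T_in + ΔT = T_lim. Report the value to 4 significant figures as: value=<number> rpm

Q_s = Q / 3600 = 63.3 / 3600 = 0.0175833 kg/s
t_res = M / Q_s = 1.04 ÷ 0.0175833 = 59.1469 s
D = 79.6 mm = 0.0796 m;  h = 4.46 mm = 0.00446 m
ΔT_a = T_lim − T_in = 192.2 °C − 164.1 °C = 28.1 K
γ̇_max² = ΔT_a·ρ·cp/(η·t_res) = 28.1·1020·1791/(706·59.1469) = 1229.32 s⁻²
γ̇_max = sqrt(1229.32) = 35.0617 s⁻¹
N_max = γ̇_max·h / (π·D) = 35.0617 · 0.00446 / (π · 0.0796) = 0.625323 rev/s = 37.5194 rpm

value=37.52 rpm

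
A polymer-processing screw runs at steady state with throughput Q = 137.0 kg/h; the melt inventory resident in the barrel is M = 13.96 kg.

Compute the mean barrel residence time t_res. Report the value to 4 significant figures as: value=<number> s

value=366.8 s

Convert throughput: Q = 137.0 kg/h = 137.0/3600 = 0.0380556 kg/s
t_res = M / Q_s = 13.96 / 0.0380556 = 366.832 s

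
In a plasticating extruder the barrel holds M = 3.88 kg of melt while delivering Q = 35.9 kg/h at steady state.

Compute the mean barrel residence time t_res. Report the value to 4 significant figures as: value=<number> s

value=389.1 s

Throughput in SI: Q_s = 35.9 kg/h ÷ 3600 s/h = 0.00997222 kg/s
t_res = M / Q_s = 3.88 ÷ 0.00997222 = 389.081 s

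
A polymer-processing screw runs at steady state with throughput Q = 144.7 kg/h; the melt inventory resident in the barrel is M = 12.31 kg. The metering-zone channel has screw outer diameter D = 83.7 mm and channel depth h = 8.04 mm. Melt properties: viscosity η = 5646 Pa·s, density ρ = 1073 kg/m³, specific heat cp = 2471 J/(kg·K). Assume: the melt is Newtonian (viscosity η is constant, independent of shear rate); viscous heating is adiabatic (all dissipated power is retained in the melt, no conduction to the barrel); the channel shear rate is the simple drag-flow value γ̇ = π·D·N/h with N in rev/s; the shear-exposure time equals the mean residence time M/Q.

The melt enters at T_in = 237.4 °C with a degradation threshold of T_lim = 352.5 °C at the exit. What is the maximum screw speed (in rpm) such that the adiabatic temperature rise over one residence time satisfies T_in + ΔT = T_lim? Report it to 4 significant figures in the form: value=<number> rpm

Q_s = Q / 3600 = 144.7 / 3600 = 0.0401944 kg/s
t_res = M / Q_s = 12.31 / 0.0401944 = 306.261 s
Convert to metres: D = 0.0837 m, h = 0.00804 m
Allowable rise: ΔT_a = T_lim − T_in = 352.5 − 237.4 = 115.1 K
γ̇_max² = ΔT_a·ρ·cp/(η·t_res) = 115.1·1073·2471/(5646·306.261) = 176.488 s⁻²
Take the square root: γ̇_max = √(176.488) = 13.2849 s⁻¹
Solve γ̇ = πDN/h for N: N_max = γ̇_max·h/(π·D) = 13.2849 × 0.00804 / (π × 0.0837) = 0.406198 rev/s = 24.3719 rpm

value=24.37 rpm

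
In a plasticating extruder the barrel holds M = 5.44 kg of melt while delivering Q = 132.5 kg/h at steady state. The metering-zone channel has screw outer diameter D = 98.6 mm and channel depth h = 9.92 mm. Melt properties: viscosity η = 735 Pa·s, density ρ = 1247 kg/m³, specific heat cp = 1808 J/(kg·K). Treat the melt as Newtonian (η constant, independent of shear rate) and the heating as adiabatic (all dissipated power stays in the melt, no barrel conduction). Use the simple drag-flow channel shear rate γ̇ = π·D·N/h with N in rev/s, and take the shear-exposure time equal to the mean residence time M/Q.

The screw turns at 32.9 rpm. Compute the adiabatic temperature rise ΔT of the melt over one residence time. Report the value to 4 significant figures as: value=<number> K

value=14.13 K

Q_s = Q / 3600 = 132.5 / 3600 = 0.0368056 kg/s
t_res = M / Q_s = 5.44 / 0.0368056 = 147.804 s
Convert to SI: D = 0.0986 m, h = 0.00992 m, N = 32.9/60 = 0.548333 rev/s
Shear rate: γ̇ = πDN/h = π·0.0986·0.548333/0.00992 = 17.1222 s⁻¹
Adiabatic rise: ΔT = η γ̇² t_res / (ρ cp) = 735·(17.1222)²·147.804 / (1247·1808) = 14.1263 K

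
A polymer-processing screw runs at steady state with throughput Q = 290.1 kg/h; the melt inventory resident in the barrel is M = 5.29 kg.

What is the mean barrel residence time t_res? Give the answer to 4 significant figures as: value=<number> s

value=65.65 s

Convert throughput: Q = 290.1 kg/h = 290.1/3600 = 0.0805833 kg/s
Mean residence time: t_res = M/Q_s = 5.29 kg / 0.0805833 kg/s = 65.6463 s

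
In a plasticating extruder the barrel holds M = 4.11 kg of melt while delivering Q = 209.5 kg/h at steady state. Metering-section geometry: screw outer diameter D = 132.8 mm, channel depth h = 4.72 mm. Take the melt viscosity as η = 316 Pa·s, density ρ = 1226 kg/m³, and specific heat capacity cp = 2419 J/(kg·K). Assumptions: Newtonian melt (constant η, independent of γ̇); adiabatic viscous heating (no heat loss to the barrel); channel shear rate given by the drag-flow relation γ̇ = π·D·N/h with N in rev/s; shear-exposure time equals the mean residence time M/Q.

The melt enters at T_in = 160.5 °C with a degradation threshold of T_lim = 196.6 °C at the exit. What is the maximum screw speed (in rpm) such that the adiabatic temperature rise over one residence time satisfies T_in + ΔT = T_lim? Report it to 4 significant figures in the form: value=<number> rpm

Convert throughput: Q = 209.5 kg/h = 209.5/3600 = 0.0581944 kg/s
Mean residence time: t_res = M/Q_s = 4.11 kg / 0.0581944 kg/s = 70.6253 s
D = 132.8 mm = 0.1328 m;  h = 4.72 mm = 0.00472 m
Allowable rise: ΔT_a = T_lim − T_in = 196.6 − 160.5 = 36.1 K
γ̇_max² = ΔT_a·ρ·cp/(η·t_res) = 36.1·1226·2419/(316·70.6253) = 4797.18 s⁻²
γ̇_max = √4797.18 = 69.2617 s⁻¹
Solve γ̇ = πDN/h for N: N_max = γ̇_max·h/(π·D) = 69.2617 × 0.00472 / (π × 0.1328) = 0.783587 rev/s = 47.0152 rpm

value=47.02 rpm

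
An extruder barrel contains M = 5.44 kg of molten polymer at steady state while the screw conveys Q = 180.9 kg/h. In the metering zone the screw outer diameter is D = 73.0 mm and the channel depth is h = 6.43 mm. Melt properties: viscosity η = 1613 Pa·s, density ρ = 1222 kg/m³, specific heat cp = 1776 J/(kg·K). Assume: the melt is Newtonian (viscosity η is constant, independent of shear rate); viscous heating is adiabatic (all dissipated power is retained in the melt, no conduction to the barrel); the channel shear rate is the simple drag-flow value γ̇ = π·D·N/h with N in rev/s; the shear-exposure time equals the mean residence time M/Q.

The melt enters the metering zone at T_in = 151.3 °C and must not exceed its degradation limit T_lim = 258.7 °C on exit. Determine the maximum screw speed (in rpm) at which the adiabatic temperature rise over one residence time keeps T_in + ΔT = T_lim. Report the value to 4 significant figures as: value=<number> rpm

value=61.46 rpm

Q_s = Q / 3600 = 180.9 / 3600 = 0.05025 kg/s
t_res = M / Q_s = 5.44 / 0.05025 = 108.259 s
D = 73.0 mm = 0.073 m;  h = 6.43 mm = 0.00643 m
Allowable rise: ΔT_a = T_lim − T_in = 258.7 − 151.3 = 107.4 K
γ̇_max² = ΔT_a·ρ·cp / (η·t_res) = [107.4 × 1222 × 1776] / [1613 × 108.259] = 1334.82 s⁻²
γ̇_max = sqrt(1334.82) = 36.5351 s⁻¹
N_max = γ̇_max·h / (π·D) = 36.5351 · 0.00643 / (π · 0.073) = 1.02435 rev/s = 61.4611 rpm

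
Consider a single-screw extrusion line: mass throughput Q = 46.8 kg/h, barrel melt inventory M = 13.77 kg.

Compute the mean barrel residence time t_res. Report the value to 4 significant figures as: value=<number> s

Throughput in SI: Q_s = 46.8 kg/h ÷ 3600 s/h = 0.013 kg/s
t_res = M / Q_s = 13.77 / 0.013 = 1059.23 s

value=1059. s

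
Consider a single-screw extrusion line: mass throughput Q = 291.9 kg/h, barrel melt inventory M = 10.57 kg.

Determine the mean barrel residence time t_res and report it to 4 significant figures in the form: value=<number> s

Convert throughput: Q = 291.9 kg/h = 291.9/3600 = 0.0810833 kg/s
t_res = M / Q_s = 10.57 ÷ 0.0810833 = 130.36 s

value=130.4 s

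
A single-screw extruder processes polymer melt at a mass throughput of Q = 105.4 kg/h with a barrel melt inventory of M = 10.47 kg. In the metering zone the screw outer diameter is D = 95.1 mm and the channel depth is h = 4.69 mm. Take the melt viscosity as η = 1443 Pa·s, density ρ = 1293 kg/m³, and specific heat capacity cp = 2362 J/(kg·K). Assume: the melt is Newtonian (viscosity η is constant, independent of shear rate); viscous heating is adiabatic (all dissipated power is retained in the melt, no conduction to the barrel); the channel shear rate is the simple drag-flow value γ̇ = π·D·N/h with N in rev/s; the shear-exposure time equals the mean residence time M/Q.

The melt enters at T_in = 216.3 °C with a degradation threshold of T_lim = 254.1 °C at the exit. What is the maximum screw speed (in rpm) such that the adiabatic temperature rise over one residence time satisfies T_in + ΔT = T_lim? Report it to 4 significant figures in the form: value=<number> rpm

Throughput in SI: Q_s = 105.4 kg/h ÷ 3600 s/h = 0.0292778 kg/s
Mean residence time: t_res = M/Q_s = 10.47 kg / 0.0292778 kg/s = 357.609 s
Convert to metres: D = 0.0951 m, h = 0.00469 m
Allowable rise: ΔT_a = T_lim − T_in = 254.1 − 216.3 = 37.8 K
Invert ΔT = ηγ̇²t_res/(ρcp) for γ̇: γ̇_max² = ΔT_a ρ cp / (η t_res) = 37.8·1293·2362 / (1443·357.609) = 223.715 s⁻²
γ̇_max = √223.715 = 14.9571 s⁻¹
N_max = γ̇_max·h / (π·D) = 14.9571 · 0.00469 / (π · 0.0951) = 0.234796 rev/s = 14.0877 rpm

value=14.09 rpm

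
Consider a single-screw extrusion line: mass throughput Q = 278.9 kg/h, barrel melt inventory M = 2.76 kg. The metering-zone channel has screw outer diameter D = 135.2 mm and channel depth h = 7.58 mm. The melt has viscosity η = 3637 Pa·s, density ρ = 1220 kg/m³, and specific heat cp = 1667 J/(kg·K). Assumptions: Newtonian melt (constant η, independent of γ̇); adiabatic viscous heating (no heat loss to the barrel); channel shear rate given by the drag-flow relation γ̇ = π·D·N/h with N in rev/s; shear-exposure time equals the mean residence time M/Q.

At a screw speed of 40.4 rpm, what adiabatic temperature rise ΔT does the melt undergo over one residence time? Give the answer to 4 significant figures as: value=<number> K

value=90.70 K

Convert throughput: Q = 278.9 kg/h = 278.9/3600 = 0.0774722 kg/s
t_res = M / Q_s = 2.76 ÷ 0.0774722 = 35.6257 s
D = 135.2 mm = 0.1352 m;  h = 7.58 mm = 0.00758 m;  N = 40.4 rpm / 60 = 0.673333 rev/s
γ̇ = π·D·N / h = π · 0.1352 · 0.673333 / 0.00758 = 37.7301 s⁻¹
ΔT = η·γ̇²·t_res/(ρ·cp) = [3637 × 37.7301² × 35.6257] / [1220 × 1667] = 90.6955 K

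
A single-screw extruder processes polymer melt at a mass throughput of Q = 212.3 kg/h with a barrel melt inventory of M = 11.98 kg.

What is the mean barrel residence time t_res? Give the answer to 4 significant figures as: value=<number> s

Convert throughput: Q = 212.3 kg/h = 212.3/3600 = 0.0589722 kg/s
Mean residence time: t_res = M/Q_s = 11.98 kg / 0.0589722 kg/s = 203.146 s

value=203.1 s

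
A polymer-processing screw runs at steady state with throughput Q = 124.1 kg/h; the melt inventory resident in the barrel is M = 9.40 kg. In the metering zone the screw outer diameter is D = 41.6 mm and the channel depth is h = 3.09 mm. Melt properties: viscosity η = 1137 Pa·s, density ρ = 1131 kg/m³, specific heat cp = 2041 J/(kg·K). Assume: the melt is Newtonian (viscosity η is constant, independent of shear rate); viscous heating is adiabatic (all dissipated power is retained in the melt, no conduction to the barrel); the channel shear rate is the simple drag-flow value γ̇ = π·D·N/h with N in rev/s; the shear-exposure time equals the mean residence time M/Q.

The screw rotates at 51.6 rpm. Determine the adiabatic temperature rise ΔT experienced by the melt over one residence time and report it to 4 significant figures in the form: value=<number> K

Convert throughput: Q = 124.1 kg/h = 124.1/3600 = 0.0344722 kg/s
t_res = M / Q_s = 9.40 / 0.0344722 = 272.683 s
Convert to SI: D = 0.0416 m, h = 0.00309 m, N = 51.6/60 = 0.86 rev/s
γ̇ = π D N / h = (π)(0.0416)(0.86) / 0.00309 = 36.3733 s⁻¹
ΔT = η·γ̇²·t_res/(ρ·cp) = [1137 × 36.3733² × 272.683] / [1131 × 2041] = 177.697 K

value=177.7 K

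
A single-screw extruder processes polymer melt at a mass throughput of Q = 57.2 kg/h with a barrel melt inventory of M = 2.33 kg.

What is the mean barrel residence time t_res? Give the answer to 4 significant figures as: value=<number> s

value=146.6 s

Throughput in SI: Q_s = 57.2 kg/h ÷ 3600 s/h = 0.0158889 kg/s
t_res = M / Q_s = 2.33 / 0.0158889 = 146.643 s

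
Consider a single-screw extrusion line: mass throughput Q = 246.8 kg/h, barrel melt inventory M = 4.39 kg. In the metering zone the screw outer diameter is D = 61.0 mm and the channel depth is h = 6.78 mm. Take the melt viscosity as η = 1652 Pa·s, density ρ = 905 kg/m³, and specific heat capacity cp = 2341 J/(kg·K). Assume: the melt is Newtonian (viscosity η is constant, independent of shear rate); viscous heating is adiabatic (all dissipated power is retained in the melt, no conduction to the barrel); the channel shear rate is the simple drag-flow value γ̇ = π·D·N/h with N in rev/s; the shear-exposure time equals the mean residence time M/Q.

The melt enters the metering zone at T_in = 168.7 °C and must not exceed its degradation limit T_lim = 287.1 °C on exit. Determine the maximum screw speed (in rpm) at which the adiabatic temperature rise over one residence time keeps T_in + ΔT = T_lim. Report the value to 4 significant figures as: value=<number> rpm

value=103.4 rpm

Throughput in SI: Q_s = 246.8 kg/h ÷ 3600 s/h = 0.0685556 kg/s
t_res = M / Q_s = 4.39 / 0.0685556 = 64.0357 s
D = 61.0 mm = 0.061 m;  h = 6.78 mm = 0.00678 m
Allowable rise: ΔT_a = T_lim − T_in = 287.1 − 168.7 = 118.4 K
γ̇_max² = ΔT_a·ρ·cp/(η·t_res) = 118.4·905·2341/(1652·64.0357) = 2371.21 s⁻²
γ̇_max = √2371.21 = 48.6951 s⁻¹
N_max = γ̇_max h / (πD) = 48.6951·0.00678/(π·0.061) = 1.7228 rev/s → ×60 = 103.368 rpm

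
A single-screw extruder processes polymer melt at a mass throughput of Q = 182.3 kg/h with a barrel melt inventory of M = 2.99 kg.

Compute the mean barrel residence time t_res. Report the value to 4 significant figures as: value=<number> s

value=59.05 s

Convert throughput: Q = 182.3 kg/h = 182.3/3600 = 0.0506389 kg/s
t_res = M / Q_s = 2.99 / 0.0506389 = 59.0455 s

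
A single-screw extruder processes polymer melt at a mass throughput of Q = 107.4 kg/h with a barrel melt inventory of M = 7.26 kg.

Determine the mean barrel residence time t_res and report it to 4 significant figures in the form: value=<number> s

Convert throughput: Q = 107.4 kg/h = 107.4/3600 = 0.0298333 kg/s
t_res = M / Q_s = 7.26 / 0.0298333 = 243.352 s

value=243.4 s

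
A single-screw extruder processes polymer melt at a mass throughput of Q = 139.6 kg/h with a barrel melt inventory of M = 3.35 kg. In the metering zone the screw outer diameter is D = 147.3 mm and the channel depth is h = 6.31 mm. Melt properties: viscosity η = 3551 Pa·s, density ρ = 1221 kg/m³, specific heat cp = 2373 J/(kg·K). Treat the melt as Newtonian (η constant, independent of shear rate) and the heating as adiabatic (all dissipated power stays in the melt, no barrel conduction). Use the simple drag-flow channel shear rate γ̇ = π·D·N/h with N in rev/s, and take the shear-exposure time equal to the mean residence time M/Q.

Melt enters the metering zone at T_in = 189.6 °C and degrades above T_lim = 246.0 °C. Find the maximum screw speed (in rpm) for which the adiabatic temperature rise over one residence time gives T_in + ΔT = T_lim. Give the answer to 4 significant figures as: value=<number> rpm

Throughput in SI: Q_s = 139.6 kg/h ÷ 3600 s/h = 0.0387778 kg/s
t_res = M / Q_s = 3.35 ÷ 0.0387778 = 86.3897 s
Geometry in SI: D = 147.3 mm → 0.1473 m, h = 6.31 mm → 0.00631 m
ΔT_a = T_lim − T_in = 246.0 − 189.6 = 56.4 K
Invert ΔT = ηγ̇²t_res/(ρcp) for γ̇: γ̇_max² = ΔT_a ρ cp / (η t_res) = 56.4·1221·2373 / (3551·86.3897) = 532.697 s⁻²
γ̇_max = sqrt(532.697) = 23.0802 s⁻¹
N_max = γ̇_max·h / (π·D) = 23.0802 · 0.00631 / (π · 0.1473) = 0.314714 rev/s = 18.8829 rpm

value=18.88 rpm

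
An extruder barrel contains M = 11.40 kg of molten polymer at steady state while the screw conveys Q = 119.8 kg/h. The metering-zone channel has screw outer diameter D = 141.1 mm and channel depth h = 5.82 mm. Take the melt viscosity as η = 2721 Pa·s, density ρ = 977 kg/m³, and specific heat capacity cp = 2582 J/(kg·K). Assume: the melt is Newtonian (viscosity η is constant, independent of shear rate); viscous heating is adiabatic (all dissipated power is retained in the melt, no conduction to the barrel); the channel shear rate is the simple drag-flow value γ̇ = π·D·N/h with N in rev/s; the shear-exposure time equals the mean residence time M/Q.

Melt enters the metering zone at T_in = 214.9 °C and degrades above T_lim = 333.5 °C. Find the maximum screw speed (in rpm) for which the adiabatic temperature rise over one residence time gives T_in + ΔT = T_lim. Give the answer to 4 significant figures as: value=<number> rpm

value=14.11 rpm

Throughput in SI: Q_s = 119.8 kg/h ÷ 3600 s/h = 0.0332778 kg/s
t_res = M / Q_s = 11.40 ÷ 0.0332778 = 342.571 s
Convert to metres: D = 0.1411 m, h = 0.00582 m
ΔT_a = T_lim − T_in = 333.5 °C − 214.9 °C = 118.6 K
γ̇_max² = ΔT_a·ρ·cp/(η·t_res) = 118.6·977·2582/(2721·342.571) = 320.964 s⁻²
γ̇_max = √320.964 = 17.9155 s⁻¹
N_max = γ̇_max h / (πD) = 17.9155·0.00582/(π·0.1411) = 0.23522 rev/s → ×60 = 14.1132 rpm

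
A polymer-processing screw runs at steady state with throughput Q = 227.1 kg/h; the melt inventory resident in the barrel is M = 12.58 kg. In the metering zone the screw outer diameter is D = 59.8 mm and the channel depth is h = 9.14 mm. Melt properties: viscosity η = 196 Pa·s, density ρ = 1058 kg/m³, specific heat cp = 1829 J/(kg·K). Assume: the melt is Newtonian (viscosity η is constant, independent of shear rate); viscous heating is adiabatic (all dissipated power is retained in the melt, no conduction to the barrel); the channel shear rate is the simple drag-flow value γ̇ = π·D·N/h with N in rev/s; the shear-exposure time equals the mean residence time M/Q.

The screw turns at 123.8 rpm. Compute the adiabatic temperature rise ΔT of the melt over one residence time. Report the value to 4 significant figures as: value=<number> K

Throughput in SI: Q_s = 227.1 kg/h ÷ 3600 s/h = 0.0630833 kg/s
Mean residence time: t_res = M/Q_s = 12.58 kg / 0.0630833 kg/s = 199.419 s
Geometry in metres: D = 59.8 mm → 0.0598 m, h = 9.14 mm → 0.00914 m; screw speed N = 123.8 rpm = 2.06333 rev/s
γ̇ = π D N / h = (π)(0.0598)(2.06333) / 0.00914 = 42.4106 s⁻¹
ΔT = η·γ̇²·t_res/(ρ·cp) = [196 × 42.4106² × 199.419] / [1058 × 1829] = 36.3305 K

value=36.33 K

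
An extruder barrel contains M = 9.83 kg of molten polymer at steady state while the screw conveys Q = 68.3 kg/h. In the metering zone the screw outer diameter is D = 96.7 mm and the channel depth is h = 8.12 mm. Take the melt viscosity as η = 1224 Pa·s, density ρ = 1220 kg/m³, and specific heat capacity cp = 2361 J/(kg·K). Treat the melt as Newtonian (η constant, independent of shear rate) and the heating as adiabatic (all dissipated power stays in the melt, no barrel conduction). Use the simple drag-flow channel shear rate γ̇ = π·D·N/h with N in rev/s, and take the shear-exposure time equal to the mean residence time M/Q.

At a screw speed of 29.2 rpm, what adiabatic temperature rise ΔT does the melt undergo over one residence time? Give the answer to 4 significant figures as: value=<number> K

Q_s = Q / 3600 = 68.3 / 3600 = 0.0189722 kg/s
t_res = M / Q_s = 9.83 ÷ 0.0189722 = 518.126 s
Convert to SI: D = 0.0967 m, h = 0.00812 m, N = 29.2/60 = 0.486667 rev/s
γ̇ = π D N / h = (π)(0.0967)(0.486667) / 0.00812 = 18.2076 s⁻¹
ΔT = η·γ̇²·t_res / (ρ·cp) = 1224 · (18.2076)² · 518.126 / (1220 · 2361) = 72.9902 K

value=72.99 K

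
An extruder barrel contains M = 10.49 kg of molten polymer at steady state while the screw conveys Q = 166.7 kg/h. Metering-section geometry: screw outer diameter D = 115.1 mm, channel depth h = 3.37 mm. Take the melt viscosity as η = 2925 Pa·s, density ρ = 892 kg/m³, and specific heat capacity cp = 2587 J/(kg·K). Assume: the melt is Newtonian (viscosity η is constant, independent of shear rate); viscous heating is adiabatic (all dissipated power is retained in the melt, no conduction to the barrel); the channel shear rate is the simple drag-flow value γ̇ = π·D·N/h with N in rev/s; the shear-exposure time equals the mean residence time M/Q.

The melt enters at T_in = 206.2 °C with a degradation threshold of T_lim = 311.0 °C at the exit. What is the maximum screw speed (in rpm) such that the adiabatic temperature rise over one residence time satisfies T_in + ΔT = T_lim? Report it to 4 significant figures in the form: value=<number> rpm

value=10.68 rpm

Throughput in SI: Q_s = 166.7 kg/h ÷ 3600 s/h = 0.0463056 kg/s
t_res = M / Q_s = 10.49 / 0.0463056 = 226.539 s
D = 115.1 mm = 0.1151 m;  h = 3.37 mm = 0.00337 m
Allowable rise: ΔT_a = T_lim − T_in = 311.0 − 206.2 = 104.8 K
γ̇_max² = ΔT_a·ρ·cp / (η·t_res) = [104.8 × 892 × 2587] / [2925 × 226.539] = 364.968 s⁻²
Take the square root: γ̇_max = √(364.968) = 19.1041 s⁻¹
N_max = γ̇_max h / (πD) = 19.1041·0.00337/(π·0.1151) = 0.178046 rev/s → ×60 = 10.6828 rpm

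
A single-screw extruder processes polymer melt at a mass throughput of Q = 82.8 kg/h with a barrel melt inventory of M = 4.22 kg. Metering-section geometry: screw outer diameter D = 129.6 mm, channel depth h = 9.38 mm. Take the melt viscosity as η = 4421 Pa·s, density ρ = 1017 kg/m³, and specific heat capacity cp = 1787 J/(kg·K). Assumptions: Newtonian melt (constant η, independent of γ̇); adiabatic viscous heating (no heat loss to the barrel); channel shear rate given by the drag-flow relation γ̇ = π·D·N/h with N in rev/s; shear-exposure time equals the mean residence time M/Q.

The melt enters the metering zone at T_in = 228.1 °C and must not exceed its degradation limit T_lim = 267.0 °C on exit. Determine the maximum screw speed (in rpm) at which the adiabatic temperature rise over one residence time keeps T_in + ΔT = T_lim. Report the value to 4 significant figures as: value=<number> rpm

Throughput in SI: Q_s = 82.8 kg/h ÷ 3600 s/h = 0.023 kg/s
t_res = M / Q_s = 4.22 / 0.023 = 183.478 s
D = 129.6 mm = 0.1296 m;  h = 9.38 mm = 0.00938 m
Allowable rise: ΔT_a = T_lim − T_in = 267.0 − 228.1 = 38.9 K
γ̇_max² = ΔT_a·ρ·cp/(η·t_res) = 38.9·1017·1787/(4421·183.478) = 87.1545 s⁻²
γ̇_max = √87.1545 = 9.33566 s⁻¹
Solve γ̇ = πDN/h for N: N_max = γ̇_max·h/(π·D) = 9.33566 × 0.00938 / (π × 0.1296) = 0.215076 rev/s = 12.9046 rpm

value=12.90 rpm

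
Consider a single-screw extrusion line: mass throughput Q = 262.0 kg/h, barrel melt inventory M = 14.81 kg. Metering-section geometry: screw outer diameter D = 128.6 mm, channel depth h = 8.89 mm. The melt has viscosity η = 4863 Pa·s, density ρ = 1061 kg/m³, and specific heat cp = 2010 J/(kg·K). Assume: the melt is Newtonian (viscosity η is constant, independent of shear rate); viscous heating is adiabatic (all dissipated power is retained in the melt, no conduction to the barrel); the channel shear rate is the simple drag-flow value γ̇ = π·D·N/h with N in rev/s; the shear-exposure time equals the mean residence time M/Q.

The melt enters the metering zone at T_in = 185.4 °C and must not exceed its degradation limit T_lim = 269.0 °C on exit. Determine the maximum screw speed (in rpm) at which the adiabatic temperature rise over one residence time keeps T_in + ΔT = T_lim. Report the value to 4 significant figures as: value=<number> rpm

value=17.72 rpm

Throughput in SI: Q_s = 262.0 kg/h ÷ 3600 s/h = 0.0727778 kg/s
Mean residence time: t_res = M/Q_s = 14.81 kg / 0.0727778 kg/s = 203.496 s
Geometry in SI: D = 128.6 mm → 0.1286 m, h = 8.89 mm → 0.00889 m
ΔT_a = T_lim − T_in = 269.0 − 185.4 = 83.6 K
Invert ΔT = ηγ̇²t_res/(ρcp) for γ̇: γ̇_max² = ΔT_a ρ cp / (η t_res) = 83.6·1061·2010 / (4863·203.496) = 180.16 s⁻²
γ̇_max = √180.16 = 13.4224 s⁻¹
Solve γ̇ = πDN/h for N: N_max = γ̇_max·h/(π·D) = 13.4224 × 0.00889 / (π × 0.1286) = 0.295352 rev/s = 17.7211 rpm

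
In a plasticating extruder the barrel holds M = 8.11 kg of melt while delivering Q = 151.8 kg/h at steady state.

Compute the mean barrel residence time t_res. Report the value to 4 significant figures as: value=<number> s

Throughput in SI: Q_s = 151.8 kg/h ÷ 3600 s/h = 0.0421667 kg/s
Mean residence time: t_res = M/Q_s = 8.11 kg / 0.0421667 kg/s = 192.332 s

value=192.3 s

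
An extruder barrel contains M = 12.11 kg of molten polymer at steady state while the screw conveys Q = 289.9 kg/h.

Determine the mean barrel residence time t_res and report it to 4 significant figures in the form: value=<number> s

value=150.4 s

Throughput in SI: Q_s = 289.9 kg/h ÷ 3600 s/h = 0.0805278 kg/s
Mean residence time: t_res = M/Q_s = 12.11 kg / 0.0805278 kg/s = 150.383 s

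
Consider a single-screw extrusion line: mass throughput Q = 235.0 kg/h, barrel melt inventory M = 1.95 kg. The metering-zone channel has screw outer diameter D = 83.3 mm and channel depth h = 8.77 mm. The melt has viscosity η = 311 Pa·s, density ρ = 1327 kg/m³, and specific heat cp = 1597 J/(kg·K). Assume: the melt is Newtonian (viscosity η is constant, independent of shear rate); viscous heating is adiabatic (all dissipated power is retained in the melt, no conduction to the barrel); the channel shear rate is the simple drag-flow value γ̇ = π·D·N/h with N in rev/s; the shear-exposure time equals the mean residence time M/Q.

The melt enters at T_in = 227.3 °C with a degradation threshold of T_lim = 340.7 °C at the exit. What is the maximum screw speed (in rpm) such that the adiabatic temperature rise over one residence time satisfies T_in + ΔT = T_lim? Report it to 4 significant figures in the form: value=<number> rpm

Q_s = Q / 3600 = 235.0 / 3600 = 0.0652778 kg/s
t_res = M / Q_s = 1.95 ÷ 0.0652778 = 29.8723 s
Convert to metres: D = 0.0833 m, h = 0.00877 m
ΔT_a = T_lim − T_in = 340.7 − 227.3 = 113.4 K
Invert ΔT = ηγ̇²t_res/(ρcp) for γ̇: γ̇_max² = ΔT_a ρ cp / (η t_res) = 113.4·1327·1597 / (311·29.8723) = 25867.8 s⁻²
γ̇_max = sqrt(25867.8) = 160.835 s⁻¹
N_max = γ̇_max·h / (π·D) = 160.835 · 0.00877 / (π · 0.0833) = 5.38995 rev/s = 323.397 rpm

value=323.4 rpm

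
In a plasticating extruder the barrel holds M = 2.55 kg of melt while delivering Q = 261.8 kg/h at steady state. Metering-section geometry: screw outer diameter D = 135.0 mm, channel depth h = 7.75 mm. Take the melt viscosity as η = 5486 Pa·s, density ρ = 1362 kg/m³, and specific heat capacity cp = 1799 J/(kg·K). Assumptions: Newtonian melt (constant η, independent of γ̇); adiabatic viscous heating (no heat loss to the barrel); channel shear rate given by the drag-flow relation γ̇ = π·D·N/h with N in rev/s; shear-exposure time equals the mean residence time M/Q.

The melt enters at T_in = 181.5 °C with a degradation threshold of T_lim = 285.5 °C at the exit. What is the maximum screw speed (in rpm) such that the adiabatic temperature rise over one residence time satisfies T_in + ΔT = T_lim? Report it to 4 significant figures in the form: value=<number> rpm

value=39.90 rpm

Throughput in SI: Q_s = 261.8 kg/h ÷ 3600 s/h = 0.0727222 kg/s
Mean residence time: t_res = M/Q_s = 2.55 kg / 0.0727222 kg/s = 35.0649 s
D = 135.0 mm = 0.135 m;  h = 7.75 mm = 0.00775 m
Allowable rise: ΔT_a = T_lim − T_in = 285.5 − 181.5 = 104 K
γ̇_max² = ΔT_a·ρ·cp / (η·t_res) = [104 × 1362 × 1799] / [5486 × 35.0649] = 1324.69 s⁻²
γ̇_max = √1324.69 = 36.3962 s⁻¹
Solve γ̇ = πDN/h for N: N_max = γ̇_max·h/(π·D) = 36.3962 × 0.00775 / (π × 0.135) = 0.665081 rev/s = 39.9049 rpm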